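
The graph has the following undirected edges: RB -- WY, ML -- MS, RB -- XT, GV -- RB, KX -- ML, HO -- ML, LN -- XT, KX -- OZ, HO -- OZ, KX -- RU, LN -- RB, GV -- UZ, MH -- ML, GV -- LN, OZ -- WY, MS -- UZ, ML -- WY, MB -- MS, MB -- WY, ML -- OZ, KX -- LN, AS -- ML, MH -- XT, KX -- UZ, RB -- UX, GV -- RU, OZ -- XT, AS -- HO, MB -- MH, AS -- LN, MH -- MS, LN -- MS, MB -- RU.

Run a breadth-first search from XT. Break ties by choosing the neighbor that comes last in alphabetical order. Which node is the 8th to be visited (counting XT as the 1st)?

GV

Visit XT; enqueue RB, OZ, MH, LN → queue [RB, OZ, MH, LN]
Visit RB; enqueue WY, UX, GV → queue [OZ, MH, LN, WY, UX, GV]
Visit OZ; enqueue ML, KX, HO → queue [MH, LN, WY, UX, GV, ML, KX, HO]
Visit MH; enqueue MS, MB → queue [LN, WY, UX, GV, ML, KX, HO, MS, MB]
Visit LN; enqueue AS → queue [WY, UX, GV, ML, KX, HO, MS, MB, AS]
Visit WY → queue [UX, GV, ML, KX, HO, MS, MB, AS]
Visit UX → queue [GV, ML, KX, HO, MS, MB, AS]
Visit GV; enqueue UZ, RU → queue [ML, KX, HO, MS, MB, AS, UZ, RU]
Visit ML → queue [KX, HO, MS, MB, AS, UZ, RU]
Visit KX → queue [HO, MS, MB, AS, UZ, RU]
Visit HO → queue [MS, MB, AS, UZ, RU]
Visit MS → queue [MB, AS, UZ, RU]
Visit MB → queue [AS, UZ, RU]
Visit AS → queue [UZ, RU]
Visit UZ → queue [RU]
Visit RU → queue []

Visit order: XT, RB, OZ, MH, LN, WY, UX, GV, ML, KX, HO, MS, MB, AS, UZ, RU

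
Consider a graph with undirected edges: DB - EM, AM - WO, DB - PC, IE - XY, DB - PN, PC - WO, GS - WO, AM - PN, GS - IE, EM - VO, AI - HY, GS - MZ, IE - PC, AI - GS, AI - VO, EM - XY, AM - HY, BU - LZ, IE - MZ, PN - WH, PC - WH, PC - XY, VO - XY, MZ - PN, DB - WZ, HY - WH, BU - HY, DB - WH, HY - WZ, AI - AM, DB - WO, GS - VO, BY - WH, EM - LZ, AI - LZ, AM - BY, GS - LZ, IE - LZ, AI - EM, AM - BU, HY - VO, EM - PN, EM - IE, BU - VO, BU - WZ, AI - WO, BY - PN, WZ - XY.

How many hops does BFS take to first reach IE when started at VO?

2

Level 0: VO
Level 1: AI, BU, EM, GS, HY, XY
Level 2: AM, DB, IE, LZ, MZ, PC, PN, WH, WO, WZ
Level 3: BY
IE first appears at level 2.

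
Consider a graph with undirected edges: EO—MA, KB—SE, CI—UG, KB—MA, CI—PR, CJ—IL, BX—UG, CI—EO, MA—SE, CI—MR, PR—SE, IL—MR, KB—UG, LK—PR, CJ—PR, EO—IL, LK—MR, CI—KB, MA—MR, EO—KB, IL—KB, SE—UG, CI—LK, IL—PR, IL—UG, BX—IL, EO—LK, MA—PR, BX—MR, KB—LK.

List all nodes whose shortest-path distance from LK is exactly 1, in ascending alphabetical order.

Level 0: LK
Level 1: CI, EO, KB, MR, PR
Level 2: BX, CJ, IL, MA, SE, UG

CI, EO, KB, MR, PR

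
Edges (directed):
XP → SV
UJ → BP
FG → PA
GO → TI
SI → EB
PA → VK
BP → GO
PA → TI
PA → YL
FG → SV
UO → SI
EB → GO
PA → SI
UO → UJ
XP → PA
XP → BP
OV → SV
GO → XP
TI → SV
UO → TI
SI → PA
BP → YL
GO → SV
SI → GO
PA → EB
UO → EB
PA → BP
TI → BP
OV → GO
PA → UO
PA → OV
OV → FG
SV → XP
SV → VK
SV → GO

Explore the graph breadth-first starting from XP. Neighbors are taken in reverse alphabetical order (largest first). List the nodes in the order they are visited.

Visit XP; enqueue SV, PA, BP → queue [SV, PA, BP]
Visit SV; enqueue VK, GO → queue [PA, BP, VK, GO]
Visit PA; enqueue YL, UO, TI, SI, OV, EB → queue [BP, VK, GO, YL, UO, TI, SI, OV, EB]
Visit BP → queue [VK, GO, YL, UO, TI, SI, OV, EB]
Visit VK → queue [GO, YL, UO, TI, SI, OV, EB]
Visit GO → queue [YL, UO, TI, SI, OV, EB]
Visit YL → queue [UO, TI, SI, OV, EB]
Visit UO; enqueue UJ → queue [TI, SI, OV, EB, UJ]
Visit TI → queue [SI, OV, EB, UJ]
Visit SI → queue [OV, EB, UJ]
Visit OV; enqueue FG → queue [EB, UJ, FG]
Visit EB → queue [UJ, FG]
Visit UJ → queue [FG]
Visit FG → queue []

XP -> SV -> PA -> BP -> VK -> GO -> YL -> UO -> TI -> SI -> OV -> EB -> UJ -> FG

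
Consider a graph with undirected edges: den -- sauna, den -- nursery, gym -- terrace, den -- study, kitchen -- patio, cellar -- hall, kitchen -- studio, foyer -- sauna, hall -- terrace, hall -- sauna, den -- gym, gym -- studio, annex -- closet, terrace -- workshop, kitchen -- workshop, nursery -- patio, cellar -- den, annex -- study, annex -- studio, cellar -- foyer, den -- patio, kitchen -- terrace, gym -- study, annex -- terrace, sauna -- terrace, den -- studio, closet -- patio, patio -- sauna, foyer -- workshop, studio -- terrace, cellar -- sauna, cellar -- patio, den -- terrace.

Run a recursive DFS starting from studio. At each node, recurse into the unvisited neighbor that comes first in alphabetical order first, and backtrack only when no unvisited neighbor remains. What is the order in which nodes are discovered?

studio → annex → closet → patio → cellar → den → gym → study → terrace → hall → sauna → foyer → workshop → kitchen → nursery

Visit studio
studio → annex
annex → closet
closet → patio
patio → cellar
cellar → den
den → gym
gym → study
gym → terrace
terrace → hall
hall → sauna
sauna → foyer
foyer → workshop
workshop → kitchen
den → nursery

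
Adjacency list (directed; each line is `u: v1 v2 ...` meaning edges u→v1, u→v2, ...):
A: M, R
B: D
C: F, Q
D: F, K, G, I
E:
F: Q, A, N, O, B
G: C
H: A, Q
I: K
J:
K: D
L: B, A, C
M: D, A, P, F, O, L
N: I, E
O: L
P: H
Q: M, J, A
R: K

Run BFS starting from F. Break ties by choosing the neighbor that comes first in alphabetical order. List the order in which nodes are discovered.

F, A, B, N, O, Q, M, R, D, E, I, L, J, P, K, G, C, H

Visit F; enqueue A, B, N, O, Q → queue [A, B, N, O, Q]
Visit A; enqueue M, R → queue [B, N, O, Q, M, R]
Visit B; enqueue D → queue [N, O, Q, M, R, D]
Visit N; enqueue E, I → queue [O, Q, M, R, D, E, I]
Visit O; enqueue L → queue [Q, M, R, D, E, I, L]
Visit Q; enqueue J → queue [M, R, D, E, I, L, J]
Visit M; enqueue P → queue [R, D, E, I, L, J, P]
Visit R; enqueue K → queue [D, E, I, L, J, P, K]
Visit D; enqueue G → queue [E, I, L, J, P, K, G]
Visit E → queue [I, L, J, P, K, G]
Visit I → queue [L, J, P, K, G]
Visit L; enqueue C → queue [J, P, K, G, C]
Visit J → queue [P, K, G, C]
Visit P; enqueue H → queue [K, G, C, H]
Visit K → queue [G, C, H]
Visit G → queue [C, H]
Visit C → queue [H]
Visit H → queue []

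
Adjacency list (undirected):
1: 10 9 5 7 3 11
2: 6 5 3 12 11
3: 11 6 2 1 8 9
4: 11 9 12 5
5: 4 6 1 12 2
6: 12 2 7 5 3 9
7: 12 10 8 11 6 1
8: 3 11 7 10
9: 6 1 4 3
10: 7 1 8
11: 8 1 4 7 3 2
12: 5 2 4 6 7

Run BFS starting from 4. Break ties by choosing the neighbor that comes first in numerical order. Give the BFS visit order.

4 5 9 11 12 1 2 6 3 7 8 10

Visit 4; enqueue 5, 9, 11, 12 → queue [5, 9, 11, 12]
Visit 5; enqueue 1, 2, 6 → queue [9, 11, 12, 1, 2, 6]
Visit 9; enqueue 3 → queue [11, 12, 1, 2, 6, 3]
Visit 11; enqueue 7, 8 → queue [12, 1, 2, 6, 3, 7, 8]
Visit 12 → queue [1, 2, 6, 3, 7, 8]
Visit 1; enqueue 10 → queue [2, 6, 3, 7, 8, 10]
Visit 2 → queue [6, 3, 7, 8, 10]
Visit 6 → queue [3, 7, 8, 10]
Visit 3 → queue [7, 8, 10]
Visit 7 → queue [8, 10]
Visit 8 → queue [10]
Visit 10 → queue []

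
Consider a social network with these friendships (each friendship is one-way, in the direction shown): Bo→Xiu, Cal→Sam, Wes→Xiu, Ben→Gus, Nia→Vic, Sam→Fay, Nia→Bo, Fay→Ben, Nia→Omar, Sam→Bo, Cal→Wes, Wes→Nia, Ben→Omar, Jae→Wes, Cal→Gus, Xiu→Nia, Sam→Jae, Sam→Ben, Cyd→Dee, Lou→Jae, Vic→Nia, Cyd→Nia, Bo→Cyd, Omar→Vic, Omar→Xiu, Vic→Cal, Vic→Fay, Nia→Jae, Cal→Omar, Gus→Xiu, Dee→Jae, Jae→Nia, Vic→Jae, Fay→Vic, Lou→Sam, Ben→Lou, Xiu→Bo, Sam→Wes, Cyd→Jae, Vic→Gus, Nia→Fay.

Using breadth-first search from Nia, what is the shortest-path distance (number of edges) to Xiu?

Level 0: Nia
Level 1: Bo, Fay, Jae, Omar, Vic
Level 2: Ben, Cal, Cyd, Gus, Wes, Xiu
Level 3: Dee, Lou, Sam
Xiu first appears at level 2.

2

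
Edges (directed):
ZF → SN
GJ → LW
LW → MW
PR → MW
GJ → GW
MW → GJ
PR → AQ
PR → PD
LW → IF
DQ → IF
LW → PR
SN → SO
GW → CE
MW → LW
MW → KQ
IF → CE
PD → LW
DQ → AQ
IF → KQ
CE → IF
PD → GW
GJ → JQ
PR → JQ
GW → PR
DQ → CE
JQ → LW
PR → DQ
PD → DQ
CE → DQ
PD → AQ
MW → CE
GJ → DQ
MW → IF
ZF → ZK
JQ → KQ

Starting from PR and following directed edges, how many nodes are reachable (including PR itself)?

BFS from PR visits: PR, AQ, DQ, JQ, MW, PD, CE, IF, KQ, LW, GJ, GW
Reachable nodes: 12 of 16 total.

12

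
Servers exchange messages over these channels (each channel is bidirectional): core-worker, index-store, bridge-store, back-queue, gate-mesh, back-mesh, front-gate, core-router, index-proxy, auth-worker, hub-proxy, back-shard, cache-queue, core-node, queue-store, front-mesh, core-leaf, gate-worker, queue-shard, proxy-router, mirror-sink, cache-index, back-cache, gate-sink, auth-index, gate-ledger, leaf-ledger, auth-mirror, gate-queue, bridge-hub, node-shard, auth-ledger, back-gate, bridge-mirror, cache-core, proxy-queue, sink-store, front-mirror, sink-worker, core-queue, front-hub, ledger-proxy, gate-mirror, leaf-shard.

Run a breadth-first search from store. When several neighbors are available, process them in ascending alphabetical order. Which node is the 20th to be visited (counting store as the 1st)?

leaf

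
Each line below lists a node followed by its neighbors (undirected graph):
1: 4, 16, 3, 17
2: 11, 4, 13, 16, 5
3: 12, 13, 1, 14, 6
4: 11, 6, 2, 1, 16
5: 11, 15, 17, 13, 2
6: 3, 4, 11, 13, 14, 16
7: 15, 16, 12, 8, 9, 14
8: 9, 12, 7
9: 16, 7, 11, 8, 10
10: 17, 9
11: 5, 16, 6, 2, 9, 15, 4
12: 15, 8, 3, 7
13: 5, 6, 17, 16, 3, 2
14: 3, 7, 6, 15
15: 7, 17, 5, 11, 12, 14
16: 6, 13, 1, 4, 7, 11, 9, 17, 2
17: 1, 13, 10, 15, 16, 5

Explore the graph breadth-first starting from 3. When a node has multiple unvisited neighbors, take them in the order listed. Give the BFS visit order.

Visit 3; enqueue 12, 13, 1, 14, 6 → queue [12, 13, 1, 14, 6]
Visit 12; enqueue 15, 8, 7 → queue [13, 1, 14, 6, 15, 8, 7]
Visit 13; enqueue 5, 17, 16, 2 → queue [1, 14, 6, 15, 8, 7, 5, 17, 16, 2]
Visit 1; enqueue 4 → queue [14, 6, 15, 8, 7, 5, 17, 16, 2, 4]
Visit 14 → queue [6, 15, 8, 7, 5, 17, 16, 2, 4]
Visit 6; enqueue 11 → queue [15, 8, 7, 5, 17, 16, 2, 4, 11]
Visit 15 → queue [8, 7, 5, 17, 16, 2, 4, 11]
Visit 8; enqueue 9 → queue [7, 5, 17, 16, 2, 4, 11, 9]
Visit 7 → queue [5, 17, 16, 2, 4, 11, 9]
Visit 5 → queue [17, 16, 2, 4, 11, 9]
Visit 17; enqueue 10 → queue [16, 2, 4, 11, 9, 10]
Visit 16 → queue [2, 4, 11, 9, 10]
Visit 2 → queue [4, 11, 9, 10]
Visit 4 → queue [11, 9, 10]
Visit 11 → queue [9, 10]
Visit 9 → queue [10]
Visit 10 → queue []

3, 12, 13, 1, 14, 6, 15, 8, 7, 5, 17, 16, 2, 4, 11, 9, 10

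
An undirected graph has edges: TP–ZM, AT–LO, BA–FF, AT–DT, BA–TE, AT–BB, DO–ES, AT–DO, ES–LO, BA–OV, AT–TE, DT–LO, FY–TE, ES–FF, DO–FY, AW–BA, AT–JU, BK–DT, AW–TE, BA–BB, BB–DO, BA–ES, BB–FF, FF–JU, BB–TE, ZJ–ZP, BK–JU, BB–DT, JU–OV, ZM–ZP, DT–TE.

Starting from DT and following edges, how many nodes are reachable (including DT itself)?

BFS from DT visits: DT, TE, LO, BK, BB, AT, FY, BA, AW, ES, JU, FF, DO, OV
Reachable nodes: 14 of 18 total.

14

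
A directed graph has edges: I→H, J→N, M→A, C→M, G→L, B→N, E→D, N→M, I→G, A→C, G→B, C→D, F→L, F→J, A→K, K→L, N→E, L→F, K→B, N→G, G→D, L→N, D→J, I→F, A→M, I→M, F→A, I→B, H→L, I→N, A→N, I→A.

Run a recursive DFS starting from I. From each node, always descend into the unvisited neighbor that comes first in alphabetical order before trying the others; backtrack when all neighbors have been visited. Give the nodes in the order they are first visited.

Visit I
I → A
A → C
C → D
D → J
J → N
N → E
N → G
G → B
G → L
L → F
N → M
A → K
I → H

I → A → C → D → J → N → E → G → B → L → F → M → K → H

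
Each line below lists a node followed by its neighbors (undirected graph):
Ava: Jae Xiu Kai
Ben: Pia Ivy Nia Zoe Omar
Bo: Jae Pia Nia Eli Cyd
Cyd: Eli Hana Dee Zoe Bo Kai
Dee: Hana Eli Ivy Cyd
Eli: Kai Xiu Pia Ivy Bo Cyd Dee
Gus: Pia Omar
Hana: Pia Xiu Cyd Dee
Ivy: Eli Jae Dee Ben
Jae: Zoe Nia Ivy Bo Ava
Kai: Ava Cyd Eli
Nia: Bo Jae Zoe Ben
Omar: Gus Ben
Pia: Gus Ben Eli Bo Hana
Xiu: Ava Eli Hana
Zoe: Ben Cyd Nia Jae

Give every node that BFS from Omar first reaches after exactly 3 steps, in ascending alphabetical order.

Level 0: Omar
Level 1: Ben, Gus
Level 2: Ivy, Nia, Pia, Zoe
Level 3: Bo, Cyd, Dee, Eli, Hana, Jae
Level 4: Ava, Kai, Xiu

Bo, Cyd, Dee, Eli, Hana, Jae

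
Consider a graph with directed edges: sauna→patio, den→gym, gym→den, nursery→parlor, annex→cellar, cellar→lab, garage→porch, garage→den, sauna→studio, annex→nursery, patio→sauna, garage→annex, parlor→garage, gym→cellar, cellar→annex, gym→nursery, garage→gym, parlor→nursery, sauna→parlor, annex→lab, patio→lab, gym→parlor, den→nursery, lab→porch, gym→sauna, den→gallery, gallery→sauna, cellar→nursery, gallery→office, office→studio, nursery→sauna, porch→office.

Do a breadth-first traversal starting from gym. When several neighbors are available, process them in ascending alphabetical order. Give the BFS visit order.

gym, cellar, den, nursery, parlor, sauna, annex, lab, gallery, garage, patio, studio, porch, office

Visit gym; enqueue cellar, den, nursery, parlor, sauna → queue [cellar, den, nursery, parlor, sauna]
Visit cellar; enqueue annex, lab → queue [den, nursery, parlor, sauna, annex, lab]
Visit den; enqueue gallery → queue [nursery, parlor, sauna, annex, lab, gallery]
Visit nursery → queue [parlor, sauna, annex, lab, gallery]
Visit parlor; enqueue garage → queue [sauna, annex, lab, gallery, garage]
Visit sauna; enqueue patio, studio → queue [annex, lab, gallery, garage, patio, studio]
Visit annex → queue [lab, gallery, garage, patio, studio]
Visit lab; enqueue porch → queue [gallery, garage, patio, studio, porch]
Visit gallery; enqueue office → queue [garage, patio, studio, porch, office]
Visit garage → queue [patio, studio, porch, office]
Visit patio → queue [studio, porch, office]
Visit studio → queue [porch, office]
Visit porch → queue [office]
Visit office → queue []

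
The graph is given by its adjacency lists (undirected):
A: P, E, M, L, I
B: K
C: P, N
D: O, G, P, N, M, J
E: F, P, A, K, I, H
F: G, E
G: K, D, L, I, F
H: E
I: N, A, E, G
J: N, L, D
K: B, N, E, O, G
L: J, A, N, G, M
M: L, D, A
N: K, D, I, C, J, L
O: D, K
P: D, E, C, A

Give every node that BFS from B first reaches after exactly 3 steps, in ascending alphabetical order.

Level 0: B
Level 1: K
Level 2: E, G, N, O
Level 3: A, C, D, F, H, I, J, L, P
Level 4: M

A, C, D, F, H, I, J, L, P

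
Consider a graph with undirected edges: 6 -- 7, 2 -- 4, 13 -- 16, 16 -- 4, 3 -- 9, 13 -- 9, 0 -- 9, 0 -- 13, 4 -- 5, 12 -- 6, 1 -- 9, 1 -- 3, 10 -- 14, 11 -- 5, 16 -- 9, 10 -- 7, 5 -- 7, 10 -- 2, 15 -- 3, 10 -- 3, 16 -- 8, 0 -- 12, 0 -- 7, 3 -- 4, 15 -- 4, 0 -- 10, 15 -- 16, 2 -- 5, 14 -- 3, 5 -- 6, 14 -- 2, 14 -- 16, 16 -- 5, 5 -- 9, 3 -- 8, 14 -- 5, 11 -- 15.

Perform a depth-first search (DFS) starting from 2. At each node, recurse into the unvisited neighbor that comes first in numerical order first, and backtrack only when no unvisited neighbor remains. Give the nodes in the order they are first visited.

2 -> 4 -> 3 -> 1 -> 9 -> 0 -> 7 -> 5 -> 6 -> 12 -> 11 -> 15 -> 16 -> 8 -> 13 -> 14 -> 10

Visit 2
2 → 4
4 → 3
3 → 1
1 → 9
9 → 0
0 → 7
7 → 5
5 → 6
6 → 12
5 → 11
11 → 15
15 → 16
16 → 8
16 → 13
16 → 14
14 → 10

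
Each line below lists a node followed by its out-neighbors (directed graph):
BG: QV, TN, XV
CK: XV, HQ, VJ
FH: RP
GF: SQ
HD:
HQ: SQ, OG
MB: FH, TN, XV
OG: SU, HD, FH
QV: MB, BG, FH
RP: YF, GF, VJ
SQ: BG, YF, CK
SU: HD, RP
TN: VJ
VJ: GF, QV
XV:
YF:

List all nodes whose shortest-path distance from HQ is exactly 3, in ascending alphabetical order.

QV, RP, TN, VJ, XV

Level 0: HQ
Level 1: OG, SQ
Level 2: BG, CK, FH, HD, SU, YF
Level 3: QV, RP, TN, VJ, XV
Level 4: GF, MB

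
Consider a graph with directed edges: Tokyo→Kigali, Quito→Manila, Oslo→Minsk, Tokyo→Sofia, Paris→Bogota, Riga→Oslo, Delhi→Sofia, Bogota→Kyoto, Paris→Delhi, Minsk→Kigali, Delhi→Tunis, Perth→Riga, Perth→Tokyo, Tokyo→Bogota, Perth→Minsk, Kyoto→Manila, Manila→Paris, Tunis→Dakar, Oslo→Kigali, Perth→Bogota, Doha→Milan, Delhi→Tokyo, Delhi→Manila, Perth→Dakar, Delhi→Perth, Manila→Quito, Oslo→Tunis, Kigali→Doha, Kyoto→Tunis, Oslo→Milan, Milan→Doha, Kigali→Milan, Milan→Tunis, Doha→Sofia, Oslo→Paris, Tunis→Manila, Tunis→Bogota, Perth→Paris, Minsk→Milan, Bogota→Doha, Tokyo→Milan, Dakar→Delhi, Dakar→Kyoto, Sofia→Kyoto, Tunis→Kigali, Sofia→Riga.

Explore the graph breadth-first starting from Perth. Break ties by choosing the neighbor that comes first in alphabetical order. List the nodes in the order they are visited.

Perth Bogota Dakar Minsk Paris Riga Tokyo Doha Kyoto Delhi Kigali Milan Oslo Sofia Manila Tunis Quito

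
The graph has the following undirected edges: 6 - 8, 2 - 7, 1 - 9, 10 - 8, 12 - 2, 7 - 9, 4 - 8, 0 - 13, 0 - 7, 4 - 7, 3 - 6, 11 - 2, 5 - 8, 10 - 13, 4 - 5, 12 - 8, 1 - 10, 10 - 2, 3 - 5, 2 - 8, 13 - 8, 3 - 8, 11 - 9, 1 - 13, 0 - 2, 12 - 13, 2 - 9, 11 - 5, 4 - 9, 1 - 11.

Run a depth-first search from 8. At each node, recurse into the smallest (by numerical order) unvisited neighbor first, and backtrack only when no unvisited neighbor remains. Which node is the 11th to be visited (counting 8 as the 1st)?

Visit 8
8 → 2
2 → 0
0 → 7
7 → 4
4 → 5
5 → 3
3 → 6
5 → 11
11 → 1
1 → 9
1 → 10
10 → 13
13 → 12

Visit order: 8, 2, 0, 7, 4, 5, 3, 6, 11, 1, 9, 10, 13, 12

9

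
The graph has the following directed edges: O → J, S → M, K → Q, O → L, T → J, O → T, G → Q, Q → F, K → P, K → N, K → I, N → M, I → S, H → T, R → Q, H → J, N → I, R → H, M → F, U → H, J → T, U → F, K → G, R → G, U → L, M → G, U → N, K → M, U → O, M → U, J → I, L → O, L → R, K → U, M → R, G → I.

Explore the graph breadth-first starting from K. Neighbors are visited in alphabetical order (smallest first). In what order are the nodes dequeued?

K, G, I, M, N, P, Q, U, S, F, R, H, L, O, J, T

Visit K; enqueue G, I, M, N, P, Q, U → queue [G, I, M, N, P, Q, U]
Visit G → queue [I, M, N, P, Q, U]
Visit I; enqueue S → queue [M, N, P, Q, U, S]
Visit M; enqueue F, R → queue [N, P, Q, U, S, F, R]
Visit N → queue [P, Q, U, S, F, R]
Visit P → queue [Q, U, S, F, R]
Visit Q → queue [U, S, F, R]
Visit U; enqueue H, L, O → queue [S, F, R, H, L, O]
Visit S → queue [F, R, H, L, O]
Visit F → queue [R, H, L, O]
Visit R → queue [H, L, O]
Visit H; enqueue J, T → queue [L, O, J, T]
Visit L → queue [O, J, T]
Visit O → queue [J, T]
Visit J → queue [T]
Visit T → queue []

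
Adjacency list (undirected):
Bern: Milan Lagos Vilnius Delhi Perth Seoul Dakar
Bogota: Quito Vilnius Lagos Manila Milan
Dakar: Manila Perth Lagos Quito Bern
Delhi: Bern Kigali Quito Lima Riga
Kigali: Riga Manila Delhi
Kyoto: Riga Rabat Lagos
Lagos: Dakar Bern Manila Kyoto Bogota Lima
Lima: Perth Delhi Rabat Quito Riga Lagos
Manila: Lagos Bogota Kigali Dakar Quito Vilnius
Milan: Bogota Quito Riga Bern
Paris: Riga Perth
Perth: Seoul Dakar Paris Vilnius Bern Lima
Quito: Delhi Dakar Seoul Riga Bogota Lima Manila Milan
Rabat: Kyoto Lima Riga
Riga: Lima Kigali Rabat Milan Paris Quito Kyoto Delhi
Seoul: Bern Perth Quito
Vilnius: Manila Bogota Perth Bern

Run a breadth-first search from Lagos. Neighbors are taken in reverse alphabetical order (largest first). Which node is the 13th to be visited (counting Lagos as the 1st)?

Perth

Visit Lagos; enqueue Manila, Lima, Kyoto, Dakar, Bogota, Bern → queue [Manila, Lima, Kyoto, Dakar, Bogota, Bern]
Visit Manila; enqueue Vilnius, Quito, Kigali → queue [Lima, Kyoto, Dakar, Bogota, Bern, Vilnius, Quito, Kigali]
Visit Lima; enqueue Riga, Rabat, Perth, Delhi → queue [Kyoto, Dakar, Bogota, Bern, Vilnius, Quito, Kigali, Riga, Rabat, Perth, Delhi]
Visit Kyoto → queue [Dakar, Bogota, Bern, Vilnius, Quito, Kigali, Riga, Rabat, Perth, Delhi]
Visit Dakar → queue [Bogota, Bern, Vilnius, Quito, Kigali, Riga, Rabat, Perth, Delhi]
Visit Bogota; enqueue Milan → queue [Bern, Vilnius, Quito, Kigali, Riga, Rabat, Perth, Delhi, Milan]
Visit Bern; enqueue Seoul → queue [Vilnius, Quito, Kigali, Riga, Rabat, Perth, Delhi, Milan, Seoul]
Visit Vilnius → queue [Quito, Kigali, Riga, Rabat, Perth, Delhi, Milan, Seoul]
Visit Quito → queue [Kigali, Riga, Rabat, Perth, Delhi, Milan, Seoul]
Visit Kigali → queue [Riga, Rabat, Perth, Delhi, Milan, Seoul]
Visit Riga; enqueue Paris → queue [Rabat, Perth, Delhi, Milan, Seoul, Paris]
Visit Rabat → queue [Perth, Delhi, Milan, Seoul, Paris]
Visit Perth → queue [Delhi, Milan, Seoul, Paris]
Visit Delhi → queue [Milan, Seoul, Paris]
Visit Milan → queue [Seoul, Paris]
Visit Seoul → queue [Paris]
Visit Paris → queue []

Visit order: Lagos, Manila, Lima, Kyoto, Dakar, Bogota, Bern, Vilnius, Quito, Kigali, Riga, Rabat, Perth, Delhi, Milan, Seoul, Paris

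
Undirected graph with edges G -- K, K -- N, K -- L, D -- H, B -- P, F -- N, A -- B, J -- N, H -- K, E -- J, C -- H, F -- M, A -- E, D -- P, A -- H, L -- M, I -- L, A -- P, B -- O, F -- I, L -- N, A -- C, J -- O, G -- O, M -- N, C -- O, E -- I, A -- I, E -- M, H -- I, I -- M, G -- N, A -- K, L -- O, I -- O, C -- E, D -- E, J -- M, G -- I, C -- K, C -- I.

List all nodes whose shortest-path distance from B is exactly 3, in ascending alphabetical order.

F, M, N

Level 0: B
Level 1: A, O, P
Level 2: C, D, E, G, H, I, J, K, L
Level 3: F, M, N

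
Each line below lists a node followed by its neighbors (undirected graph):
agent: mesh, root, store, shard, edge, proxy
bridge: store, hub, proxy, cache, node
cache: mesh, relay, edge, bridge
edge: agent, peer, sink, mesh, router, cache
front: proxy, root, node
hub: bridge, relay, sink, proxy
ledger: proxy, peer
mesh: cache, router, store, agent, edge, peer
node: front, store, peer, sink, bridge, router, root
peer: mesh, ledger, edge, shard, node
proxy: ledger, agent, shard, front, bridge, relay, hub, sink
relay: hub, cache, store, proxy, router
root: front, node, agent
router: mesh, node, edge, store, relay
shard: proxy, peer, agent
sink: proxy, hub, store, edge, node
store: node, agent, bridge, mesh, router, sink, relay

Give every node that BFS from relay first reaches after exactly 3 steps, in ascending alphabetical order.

peer, root

Level 0: relay
Level 1: cache, hub, proxy, router, store
Level 2: agent, bridge, edge, front, ledger, mesh, node, shard, sink
Level 3: peer, root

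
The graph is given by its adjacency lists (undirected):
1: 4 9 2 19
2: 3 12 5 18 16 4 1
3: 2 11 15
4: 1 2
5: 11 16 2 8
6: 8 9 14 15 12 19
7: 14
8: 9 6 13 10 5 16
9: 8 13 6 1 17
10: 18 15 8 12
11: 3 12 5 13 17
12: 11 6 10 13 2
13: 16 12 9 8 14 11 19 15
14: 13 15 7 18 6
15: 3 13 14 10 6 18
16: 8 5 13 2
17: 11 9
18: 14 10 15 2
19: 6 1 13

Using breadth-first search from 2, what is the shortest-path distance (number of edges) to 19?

Level 0: 2
Level 1: 1, 3, 4, 5, 12, 16, 18
Level 2: 6, 8, 9, 10, 11, 13, 14, 15, 19
Level 3: 7, 17
19 first appears at level 2.

2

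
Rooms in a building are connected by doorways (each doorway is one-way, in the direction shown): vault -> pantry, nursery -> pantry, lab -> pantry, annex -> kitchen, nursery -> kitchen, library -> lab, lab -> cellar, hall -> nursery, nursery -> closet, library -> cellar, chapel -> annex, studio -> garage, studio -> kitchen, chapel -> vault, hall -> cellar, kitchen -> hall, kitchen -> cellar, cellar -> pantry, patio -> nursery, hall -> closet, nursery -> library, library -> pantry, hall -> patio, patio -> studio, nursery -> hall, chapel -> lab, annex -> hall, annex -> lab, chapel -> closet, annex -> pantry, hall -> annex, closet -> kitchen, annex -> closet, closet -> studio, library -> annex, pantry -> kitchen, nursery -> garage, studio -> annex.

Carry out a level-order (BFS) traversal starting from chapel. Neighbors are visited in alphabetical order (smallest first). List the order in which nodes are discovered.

chapel → annex → closet → lab → vault → hall → kitchen → pantry → studio → cellar → nursery → patio → garage → library

Visit chapel; enqueue annex, closet, lab, vault → queue [annex, closet, lab, vault]
Visit annex; enqueue hall, kitchen, pantry → queue [closet, lab, vault, hall, kitchen, pantry]
Visit closet; enqueue studio → queue [lab, vault, hall, kitchen, pantry, studio]
Visit lab; enqueue cellar → queue [vault, hall, kitchen, pantry, studio, cellar]
Visit vault → queue [hall, kitchen, pantry, studio, cellar]
Visit hall; enqueue nursery, patio → queue [kitchen, pantry, studio, cellar, nursery, patio]
Visit kitchen → queue [pantry, studio, cellar, nursery, patio]
Visit pantry → queue [studio, cellar, nursery, patio]
Visit studio; enqueue garage → queue [cellar, nursery, patio, garage]
Visit cellar → queue [nursery, patio, garage]
Visit nursery; enqueue library → queue [patio, garage, library]
Visit patio → queue [garage, library]
Visit garage → queue [library]
Visit library → queue []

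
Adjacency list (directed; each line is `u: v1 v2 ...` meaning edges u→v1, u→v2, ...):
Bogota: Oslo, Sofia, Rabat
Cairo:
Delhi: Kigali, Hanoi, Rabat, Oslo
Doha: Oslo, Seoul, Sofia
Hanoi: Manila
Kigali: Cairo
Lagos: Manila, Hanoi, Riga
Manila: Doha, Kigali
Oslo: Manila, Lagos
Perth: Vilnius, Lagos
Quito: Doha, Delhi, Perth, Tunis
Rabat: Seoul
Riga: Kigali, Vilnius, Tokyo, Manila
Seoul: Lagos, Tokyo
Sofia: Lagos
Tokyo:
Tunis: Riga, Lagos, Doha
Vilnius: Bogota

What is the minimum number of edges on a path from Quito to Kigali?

Level 0: Quito
Level 1: Delhi, Doha, Perth, Tunis
Level 2: Hanoi, Kigali, Lagos, Oslo, Rabat, Riga, Seoul, Sofia, Vilnius
Level 3: Bogota, Cairo, Manila, Tokyo
Kigali first appears at level 2.

2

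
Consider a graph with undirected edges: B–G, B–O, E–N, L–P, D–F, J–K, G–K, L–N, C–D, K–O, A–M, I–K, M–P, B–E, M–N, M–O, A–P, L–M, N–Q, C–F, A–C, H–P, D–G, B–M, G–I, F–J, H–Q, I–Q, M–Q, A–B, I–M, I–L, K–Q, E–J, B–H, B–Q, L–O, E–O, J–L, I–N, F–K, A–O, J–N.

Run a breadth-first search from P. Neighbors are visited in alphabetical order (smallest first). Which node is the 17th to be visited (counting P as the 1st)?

Visit P; enqueue A, H, L, M → queue [A, H, L, M]
Visit A; enqueue B, C, O → queue [H, L, M, B, C, O]
Visit H; enqueue Q → queue [L, M, B, C, O, Q]
Visit L; enqueue I, J, N → queue [M, B, C, O, Q, I, J, N]
Visit M → queue [B, C, O, Q, I, J, N]
Visit B; enqueue E, G → queue [C, O, Q, I, J, N, E, G]
Visit C; enqueue D, F → queue [O, Q, I, J, N, E, G, D, F]
Visit O; enqueue K → queue [Q, I, J, N, E, G, D, F, K]
Visit Q → queue [I, J, N, E, G, D, F, K]
Visit I → queue [J, N, E, G, D, F, K]
Visit J → queue [N, E, G, D, F, K]
Visit N → queue [E, G, D, F, K]
Visit E → queue [G, D, F, K]
Visit G → queue [D, F, K]
Visit D → queue [F, K]
Visit F → queue [K]
Visit K → queue []

Visit order: P, A, H, L, M, B, C, O, Q, I, J, N, E, G, D, F, K

K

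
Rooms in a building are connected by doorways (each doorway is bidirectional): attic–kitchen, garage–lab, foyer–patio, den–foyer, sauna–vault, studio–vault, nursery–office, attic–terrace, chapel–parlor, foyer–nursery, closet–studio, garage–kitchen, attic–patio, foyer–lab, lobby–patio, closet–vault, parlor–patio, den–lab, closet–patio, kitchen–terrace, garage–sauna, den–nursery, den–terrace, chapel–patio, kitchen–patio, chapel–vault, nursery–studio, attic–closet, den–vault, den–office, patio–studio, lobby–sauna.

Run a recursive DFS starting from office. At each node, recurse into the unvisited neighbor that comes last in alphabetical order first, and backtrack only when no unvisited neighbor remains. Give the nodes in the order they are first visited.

office, nursery, studio, vault, sauna, lobby, patio, parlor, chapel, kitchen, terrace, den, lab, garage, foyer, attic, closet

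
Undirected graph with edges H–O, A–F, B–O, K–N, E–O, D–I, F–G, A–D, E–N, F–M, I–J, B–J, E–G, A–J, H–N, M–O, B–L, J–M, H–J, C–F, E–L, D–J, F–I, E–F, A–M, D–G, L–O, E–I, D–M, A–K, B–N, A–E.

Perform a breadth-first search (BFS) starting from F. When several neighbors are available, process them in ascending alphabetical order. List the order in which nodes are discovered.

F -> A -> C -> E -> G -> I -> M -> D -> J -> K -> L -> N -> O -> B -> H

Visit F; enqueue A, C, E, G, I, M → queue [A, C, E, G, I, M]
Visit A; enqueue D, J, K → queue [C, E, G, I, M, D, J, K]
Visit C → queue [E, G, I, M, D, J, K]
Visit E; enqueue L, N, O → queue [G, I, M, D, J, K, L, N, O]
Visit G → queue [I, M, D, J, K, L, N, O]
Visit I → queue [M, D, J, K, L, N, O]
Visit M → queue [D, J, K, L, N, O]
Visit D → queue [J, K, L, N, O]
Visit J; enqueue B, H → queue [K, L, N, O, B, H]
Visit K → queue [L, N, O, B, H]
Visit L → queue [N, O, B, H]
Visit N → queue [O, B, H]
Visit O → queue [B, H]
Visit B → queue [H]
Visit H → queue []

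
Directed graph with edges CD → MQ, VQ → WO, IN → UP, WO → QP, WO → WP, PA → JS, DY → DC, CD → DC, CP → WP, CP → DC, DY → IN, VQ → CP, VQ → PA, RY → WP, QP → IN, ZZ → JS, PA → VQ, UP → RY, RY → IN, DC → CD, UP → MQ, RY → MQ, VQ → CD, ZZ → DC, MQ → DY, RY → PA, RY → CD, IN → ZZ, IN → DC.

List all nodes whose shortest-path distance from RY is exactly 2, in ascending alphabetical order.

DC, DY, JS, UP, VQ, ZZ

Level 0: RY
Level 1: CD, IN, MQ, PA, WP
Level 2: DC, DY, JS, UP, VQ, ZZ
Level 3: CP, WO
Level 4: QP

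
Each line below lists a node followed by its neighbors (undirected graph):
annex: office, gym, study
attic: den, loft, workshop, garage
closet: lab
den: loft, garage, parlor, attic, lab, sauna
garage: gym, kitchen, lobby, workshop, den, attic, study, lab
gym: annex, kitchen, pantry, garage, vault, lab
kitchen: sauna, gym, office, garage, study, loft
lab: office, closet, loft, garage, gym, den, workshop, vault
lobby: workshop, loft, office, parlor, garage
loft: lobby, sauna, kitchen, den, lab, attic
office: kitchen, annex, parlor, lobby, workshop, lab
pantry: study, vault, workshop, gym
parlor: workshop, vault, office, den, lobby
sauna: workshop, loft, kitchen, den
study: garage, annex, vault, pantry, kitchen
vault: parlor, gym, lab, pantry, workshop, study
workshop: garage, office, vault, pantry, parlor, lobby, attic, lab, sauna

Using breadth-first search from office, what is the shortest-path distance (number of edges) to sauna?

2

Level 0: office
Level 1: annex, kitchen, lab, lobby, parlor, workshop
Level 2: attic, closet, den, garage, gym, loft, pantry, sauna, study, vault
sauna first appears at level 2.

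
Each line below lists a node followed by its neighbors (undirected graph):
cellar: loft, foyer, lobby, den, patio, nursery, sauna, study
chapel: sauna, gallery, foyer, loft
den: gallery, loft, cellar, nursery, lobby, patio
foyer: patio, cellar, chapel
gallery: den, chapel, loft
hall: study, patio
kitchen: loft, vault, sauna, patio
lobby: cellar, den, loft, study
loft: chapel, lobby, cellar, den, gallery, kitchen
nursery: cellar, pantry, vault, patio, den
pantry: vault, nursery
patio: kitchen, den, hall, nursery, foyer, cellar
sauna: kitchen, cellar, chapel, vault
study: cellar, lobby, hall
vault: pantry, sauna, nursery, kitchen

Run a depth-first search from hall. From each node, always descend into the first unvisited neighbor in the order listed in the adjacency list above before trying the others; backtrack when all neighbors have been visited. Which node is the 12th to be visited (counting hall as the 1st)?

Visit hall
hall → study
study → cellar
cellar → loft
loft → chapel
chapel → sauna
sauna → kitchen
kitchen → vault
vault → pantry
pantry → nursery
nursery → patio
patio → den
den → gallery
den → lobby
patio → foyer

Visit order: hall, study, cellar, loft, chapel, sauna, kitchen, vault, pantry, nursery, patio, den, gallery, lobby, foyer

den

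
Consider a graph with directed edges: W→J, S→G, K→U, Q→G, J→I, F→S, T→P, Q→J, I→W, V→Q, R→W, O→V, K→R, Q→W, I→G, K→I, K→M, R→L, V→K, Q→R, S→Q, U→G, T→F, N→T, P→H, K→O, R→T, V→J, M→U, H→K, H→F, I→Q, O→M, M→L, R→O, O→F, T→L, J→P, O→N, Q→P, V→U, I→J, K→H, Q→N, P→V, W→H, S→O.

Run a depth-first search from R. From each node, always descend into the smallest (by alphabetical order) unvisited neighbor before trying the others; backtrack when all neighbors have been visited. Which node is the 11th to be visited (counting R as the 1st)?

H

Visit R
R → L
R → O
O → F
F → S
S → G
S → Q
Q → J
J → I
I → W
W → H
H → K
K → M
M → U
J → P
P → V
Q → N
N → T

Visit order: R, L, O, F, S, G, Q, J, I, W, H, K, M, U, P, V, N, T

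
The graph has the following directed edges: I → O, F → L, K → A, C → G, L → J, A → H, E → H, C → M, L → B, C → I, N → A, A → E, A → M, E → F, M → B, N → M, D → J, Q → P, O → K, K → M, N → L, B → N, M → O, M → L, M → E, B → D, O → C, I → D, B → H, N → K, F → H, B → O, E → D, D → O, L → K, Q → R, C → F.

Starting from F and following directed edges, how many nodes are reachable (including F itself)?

15

BFS from F visits: F, H, L, B, J, K, D, N, O, A, M, C, E, G, I
Reachable nodes: 15 of 18 total.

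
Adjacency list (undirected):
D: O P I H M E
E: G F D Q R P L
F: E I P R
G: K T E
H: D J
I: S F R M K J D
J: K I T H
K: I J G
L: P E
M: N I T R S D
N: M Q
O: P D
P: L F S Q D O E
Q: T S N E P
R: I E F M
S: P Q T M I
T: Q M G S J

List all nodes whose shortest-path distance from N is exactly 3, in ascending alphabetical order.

F, G, H, J, K, L, O

Level 0: N
Level 1: M, Q
Level 2: D, E, I, P, R, S, T
Level 3: F, G, H, J, K, L, O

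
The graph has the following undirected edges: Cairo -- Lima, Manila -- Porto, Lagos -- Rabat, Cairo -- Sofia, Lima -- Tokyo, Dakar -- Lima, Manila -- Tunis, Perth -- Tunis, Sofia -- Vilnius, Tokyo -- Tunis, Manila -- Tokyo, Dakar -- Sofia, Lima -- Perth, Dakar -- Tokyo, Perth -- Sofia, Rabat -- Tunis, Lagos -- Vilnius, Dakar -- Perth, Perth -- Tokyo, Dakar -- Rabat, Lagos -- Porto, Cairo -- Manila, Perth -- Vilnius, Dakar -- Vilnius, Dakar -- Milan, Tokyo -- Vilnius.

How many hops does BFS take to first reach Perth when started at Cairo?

2

Level 0: Cairo
Level 1: Lima, Manila, Sofia
Level 2: Dakar, Perth, Porto, Tokyo, Tunis, Vilnius
Level 3: Lagos, Milan, Rabat
Perth first appears at level 2.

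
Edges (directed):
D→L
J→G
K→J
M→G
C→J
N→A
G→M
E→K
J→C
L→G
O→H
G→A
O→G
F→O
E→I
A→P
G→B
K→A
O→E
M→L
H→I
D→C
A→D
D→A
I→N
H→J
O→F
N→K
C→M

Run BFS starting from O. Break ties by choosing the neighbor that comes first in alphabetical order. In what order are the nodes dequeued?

Visit O; enqueue E, F, G, H → queue [E, F, G, H]
Visit E; enqueue I, K → queue [F, G, H, I, K]
Visit F → queue [G, H, I, K]
Visit G; enqueue A, B, M → queue [H, I, K, A, B, M]
Visit H; enqueue J → queue [I, K, A, B, M, J]
Visit I; enqueue N → queue [K, A, B, M, J, N]
Visit K → queue [A, B, M, J, N]
Visit A; enqueue D, P → queue [B, M, J, N, D, P]
Visit B → queue [M, J, N, D, P]
Visit M; enqueue L → queue [J, N, D, P, L]
Visit J; enqueue C → queue [N, D, P, L, C]
Visit N → queue [D, P, L, C]
Visit D → queue [P, L, C]
Visit P → queue [L, C]
Visit L → queue [C]
Visit C → queue []

O → E → F → G → H → I → K → A → B → M → J → N → D → P → L → C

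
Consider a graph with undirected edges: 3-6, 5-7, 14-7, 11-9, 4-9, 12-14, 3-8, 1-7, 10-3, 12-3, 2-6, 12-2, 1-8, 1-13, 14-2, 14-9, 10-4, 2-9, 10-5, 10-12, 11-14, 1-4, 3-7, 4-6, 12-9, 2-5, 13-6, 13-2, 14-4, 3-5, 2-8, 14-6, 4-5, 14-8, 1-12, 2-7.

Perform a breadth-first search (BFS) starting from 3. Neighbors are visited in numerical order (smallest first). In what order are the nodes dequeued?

3 5 6 7 8 10 12 2 4 13 14 1 9 11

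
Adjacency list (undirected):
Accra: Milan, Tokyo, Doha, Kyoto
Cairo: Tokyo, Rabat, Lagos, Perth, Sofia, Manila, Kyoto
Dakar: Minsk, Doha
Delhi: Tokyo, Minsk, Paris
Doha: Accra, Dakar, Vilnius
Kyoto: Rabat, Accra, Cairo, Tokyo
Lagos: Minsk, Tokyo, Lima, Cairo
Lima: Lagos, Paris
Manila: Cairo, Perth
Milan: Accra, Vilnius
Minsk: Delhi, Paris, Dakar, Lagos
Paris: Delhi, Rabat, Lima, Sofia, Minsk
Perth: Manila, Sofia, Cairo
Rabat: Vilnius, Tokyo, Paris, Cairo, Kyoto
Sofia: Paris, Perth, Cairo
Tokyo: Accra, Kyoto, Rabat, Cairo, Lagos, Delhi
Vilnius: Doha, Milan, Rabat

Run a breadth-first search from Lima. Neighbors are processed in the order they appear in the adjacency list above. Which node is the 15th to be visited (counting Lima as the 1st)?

Vilnius

Visit Lima; enqueue Lagos, Paris → queue [Lagos, Paris]
Visit Lagos; enqueue Minsk, Tokyo, Cairo → queue [Paris, Minsk, Tokyo, Cairo]
Visit Paris; enqueue Delhi, Rabat, Sofia → queue [Minsk, Tokyo, Cairo, Delhi, Rabat, Sofia]
Visit Minsk; enqueue Dakar → queue [Tokyo, Cairo, Delhi, Rabat, Sofia, Dakar]
Visit Tokyo; enqueue Accra, Kyoto → queue [Cairo, Delhi, Rabat, Sofia, Dakar, Accra, Kyoto]
Visit Cairo; enqueue Perth, Manila → queue [Delhi, Rabat, Sofia, Dakar, Accra, Kyoto, Perth, Manila]
Visit Delhi → queue [Rabat, Sofia, Dakar, Accra, Kyoto, Perth, Manila]
Visit Rabat; enqueue Vilnius → queue [Sofia, Dakar, Accra, Kyoto, Perth, Manila, Vilnius]
Visit Sofia → queue [Dakar, Accra, Kyoto, Perth, Manila, Vilnius]
Visit Dakar; enqueue Doha → queue [Accra, Kyoto, Perth, Manila, Vilnius, Doha]
Visit Accra; enqueue Milan → queue [Kyoto, Perth, Manila, Vilnius, Doha, Milan]
Visit Kyoto → queue [Perth, Manila, Vilnius, Doha, Milan]
Visit Perth → queue [Manila, Vilnius, Doha, Milan]
Visit Manila → queue [Vilnius, Doha, Milan]
Visit Vilnius → queue [Doha, Milan]
Visit Doha → queue [Milan]
Visit Milan → queue []

Visit order: Lima, Lagos, Paris, Minsk, Tokyo, Cairo, Delhi, Rabat, Sofia, Dakar, Accra, Kyoto, Perth, Manila, Vilnius, Doha, Milan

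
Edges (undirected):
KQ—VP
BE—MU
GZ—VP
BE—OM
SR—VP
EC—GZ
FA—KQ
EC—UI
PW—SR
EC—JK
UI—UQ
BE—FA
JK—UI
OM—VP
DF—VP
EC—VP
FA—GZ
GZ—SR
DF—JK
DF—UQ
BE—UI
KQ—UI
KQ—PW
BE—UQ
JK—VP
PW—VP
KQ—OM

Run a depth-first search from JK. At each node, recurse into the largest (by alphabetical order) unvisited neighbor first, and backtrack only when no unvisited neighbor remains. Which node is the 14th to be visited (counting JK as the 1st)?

EC

Visit JK
JK → VP
VP → SR
SR → PW
PW → KQ
KQ → UI
UI → UQ
UQ → DF
UQ → BE
BE → OM
BE → MU
BE → FA
FA → GZ
GZ → EC

Visit order: JK, VP, SR, PW, KQ, UI, UQ, DF, BE, OM, MU, FA, GZ, EC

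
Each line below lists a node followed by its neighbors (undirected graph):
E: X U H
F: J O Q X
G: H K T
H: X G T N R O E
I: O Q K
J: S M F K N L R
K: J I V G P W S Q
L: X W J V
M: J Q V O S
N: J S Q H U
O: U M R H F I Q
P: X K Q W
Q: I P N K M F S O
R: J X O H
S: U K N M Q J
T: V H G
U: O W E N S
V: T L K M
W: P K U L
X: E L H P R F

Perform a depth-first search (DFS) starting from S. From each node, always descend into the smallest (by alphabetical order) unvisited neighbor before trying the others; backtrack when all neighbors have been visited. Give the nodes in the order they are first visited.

Visit S
S → J
J → F
F → O
O → H
H → E
E → U
U → N
N → Q
Q → I
I → K
K → G
G → T
T → V
V → L
L → W
W → P
P → X
X → R
V → M

S -> J -> F -> O -> H -> E -> U -> N -> Q -> I -> K -> G -> T -> V -> L -> W -> P -> X -> R -> M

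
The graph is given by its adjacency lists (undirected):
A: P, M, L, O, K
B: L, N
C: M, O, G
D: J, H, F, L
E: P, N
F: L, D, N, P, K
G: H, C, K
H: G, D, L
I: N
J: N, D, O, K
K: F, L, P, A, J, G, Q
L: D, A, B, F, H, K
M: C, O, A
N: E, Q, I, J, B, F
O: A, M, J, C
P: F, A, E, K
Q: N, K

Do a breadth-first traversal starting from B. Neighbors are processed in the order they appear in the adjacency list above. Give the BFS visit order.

B → L → N → D → A → F → H → K → E → Q → I → J → P → M → O → G → C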